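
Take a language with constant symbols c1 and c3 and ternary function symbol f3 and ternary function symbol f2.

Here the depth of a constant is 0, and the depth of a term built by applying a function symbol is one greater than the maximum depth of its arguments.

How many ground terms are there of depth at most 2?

Let N_k = |{terms of depth ≤ k}|. Then N_0 = 2 and N_k = 2 + N_{k-1}^3 + N_{k-1}^3 for k ≥ 1 (one summand per function symbol, arity giving the exponent).
N_0 = 2
N_1 = 2 + 2^3 + 2^3 = 18
N_2 = 2 + 18^3 + 18^3 = 11666

11666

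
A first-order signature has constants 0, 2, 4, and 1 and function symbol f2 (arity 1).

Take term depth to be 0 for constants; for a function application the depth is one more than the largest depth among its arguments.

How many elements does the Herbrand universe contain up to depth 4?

20

Write N_k for the number of ground terms of depth ≤ k. A term of depth ≤ k is either a constant or a function symbol applied to arguments of depth ≤ k−1, so N_k = 4 + N_{k-1}.
N_0 = 4
N_1 = 4 + 4 = 8
N_2 = 4 + 8 = 12
N_3 = 4 + 12 = 16
N_4 = 4 + 16 = 20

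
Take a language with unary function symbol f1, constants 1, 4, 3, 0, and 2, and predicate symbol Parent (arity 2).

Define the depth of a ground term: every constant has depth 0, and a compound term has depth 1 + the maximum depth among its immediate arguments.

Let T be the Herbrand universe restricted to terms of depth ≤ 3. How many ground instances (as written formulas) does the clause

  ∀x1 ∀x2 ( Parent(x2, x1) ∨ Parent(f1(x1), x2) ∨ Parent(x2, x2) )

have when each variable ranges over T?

400

Ground terms of depth ≤ 3:
  If N_k denotes the number of depth-≤k ground terms, the 5 constants give N_0 = 5, and each function symbol of arity r contributes N_{k-1}^r new terms at level k: N_k = 5 + N_{k-1}.
  N_0 = 5
  N_1 = 5 + 5 = 10
  N_2 = 5 + 10 = 15
  N_3 = 5 + 15 = 20
So there are 20 ground terms available for substitution.
The body mentions every one of the 2 quantified variables; since ground terms form a free algebra, no two substitutions collapse to the same formula.
Number of ground instances = 20^2 = 400.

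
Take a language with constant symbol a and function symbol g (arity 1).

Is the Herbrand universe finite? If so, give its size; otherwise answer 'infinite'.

infinite

The signature has at least one function symbol (g, arity 1) and at least one constant (a).
Iterating g gives infinitely many distinct ground terms: a, g(a), g(g(a)), ...
So the Herbrand universe is infinite.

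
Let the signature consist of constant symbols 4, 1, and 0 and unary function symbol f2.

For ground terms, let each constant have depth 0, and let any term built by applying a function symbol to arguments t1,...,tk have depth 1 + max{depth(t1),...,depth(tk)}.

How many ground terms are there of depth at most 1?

6

Count level by level. With function symbols f2/1, the terms of depth ≤ k are the 3 constants together with each function applied to depth-≤(k−1) tuples, so N_k = 3 + N_{k-1}.
N_0 = 3
N_1 = 3 + 3 = 6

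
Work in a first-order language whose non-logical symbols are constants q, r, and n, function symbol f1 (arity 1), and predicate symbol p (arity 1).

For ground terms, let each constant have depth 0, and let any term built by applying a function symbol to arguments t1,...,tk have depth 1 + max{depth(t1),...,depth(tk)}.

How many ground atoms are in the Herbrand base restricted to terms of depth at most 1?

First count ground terms of depth ≤ 1.
Let N_k count ground terms of depth at most k. Each non-constant term of depth ≤ k is some function symbol applied to depth-≤(k−1) arguments, giving N_k = 3 + N_{k-1}.
N_0 = 3
N_1 = 3 + 3 = 6
Explicitly: q, r, n, f1(q), f1(r), f1(n).
So |H| = 6.
Each predicate of arity r yields |H|^r ground atoms (one per choice of an r-tuple from H):
  p: 6
Total ground atoms: 6.

6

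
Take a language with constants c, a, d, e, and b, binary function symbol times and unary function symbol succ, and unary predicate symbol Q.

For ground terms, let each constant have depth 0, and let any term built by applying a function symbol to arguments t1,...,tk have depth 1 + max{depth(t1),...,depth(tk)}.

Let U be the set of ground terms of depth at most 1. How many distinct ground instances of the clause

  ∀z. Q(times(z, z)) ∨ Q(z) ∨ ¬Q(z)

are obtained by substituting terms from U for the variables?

35

Ground terms of depth ≤ 1:
  Write N_k for the number of ground terms of depth ≤ k. A term of depth ≤ k is either a constant or a function symbol applied to arguments of depth ≤ k−1, so N_k = 5 + N_{k-1}^2 + N_{k-1}.
  N_0 = 5
  N_1 = 5 + 5^2 + 5 = 35
So there are 35 ground terms available for substitution.
The clause has 1 distinct variable (z), which appears in the body. In the free term algebra distinct substitutions yield syntactically distinct ground instances.
Number of ground instances = 35.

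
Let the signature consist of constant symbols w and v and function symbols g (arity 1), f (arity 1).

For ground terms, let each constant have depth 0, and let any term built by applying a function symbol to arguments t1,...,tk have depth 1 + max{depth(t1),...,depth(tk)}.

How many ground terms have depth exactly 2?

8

If N_k denotes the number of depth-≤k ground terms, the 2 constants give N_0 = 2, and each function symbol of arity r contributes N_{k-1}^r new terms at level k: N_k = 2 + N_{k-1} + N_{k-1}.
N_0 = 2
N_1 = 2 + 2 + 2 = 6
N_2 = 2 + 6 + 6 = 14
Terms of depth exactly 2: N_2 − N_1 = 14 − 6 = 8.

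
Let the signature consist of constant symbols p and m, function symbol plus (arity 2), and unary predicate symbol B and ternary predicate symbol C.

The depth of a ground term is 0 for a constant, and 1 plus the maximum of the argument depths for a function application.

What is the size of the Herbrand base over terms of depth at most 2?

First count ground terms of depth ≤ 2.
Let N_k count ground terms of depth at most k. Each non-constant term of depth ≤ k is some function symbol applied to depth-≤(k−1) arguments, giving N_k = 2 + N_{k-1}^2.
N_0 = 2
N_1 = 2 + 2^2 = 6
N_2 = 2 + 6^2 = 38
So |H| = 38.
A ground atom is a predicate applied to a tuple of terms from H, so the count is the sum over predicates of |H|^arity:
  B: 38;  C: 38^3 = 54872
Total ground atoms: 38 + 54872 = 54910.

54910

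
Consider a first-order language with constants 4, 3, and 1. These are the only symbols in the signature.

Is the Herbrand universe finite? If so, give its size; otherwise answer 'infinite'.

3

There are no function symbols, so every ground term is one of the 3 constants.
The Herbrand universe is {4, 3, 1}, which is finite with 3 elements.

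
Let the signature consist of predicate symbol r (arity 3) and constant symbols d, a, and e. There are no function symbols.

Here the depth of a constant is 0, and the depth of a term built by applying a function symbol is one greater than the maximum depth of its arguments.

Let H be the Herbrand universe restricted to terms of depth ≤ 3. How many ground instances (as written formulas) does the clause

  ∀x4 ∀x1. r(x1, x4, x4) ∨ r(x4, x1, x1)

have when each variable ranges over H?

Ground terms of depth ≤ 3:
  With no function symbols every ground term is a constant, so there are exactly 3 ground terms at every depth bound.
  N_0 = 3
  N_1 = 3
  N_2 = 3
  N_3 = 3
  Explicitly: d, a, e.
So there are 3 ground terms available for substitution.
The body mentions every one of the 2 quantified variables; since ground terms form a free algebra, no two substitutions collapse to the same formula.
Number of ground instances = 3^2 = 9.

9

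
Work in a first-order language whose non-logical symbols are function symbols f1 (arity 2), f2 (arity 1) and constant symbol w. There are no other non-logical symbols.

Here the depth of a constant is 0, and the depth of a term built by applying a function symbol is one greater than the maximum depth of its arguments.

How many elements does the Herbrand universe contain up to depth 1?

Count level by level. With function symbols f1/2, f2/1, the terms of depth ≤ k are the 1 constant together with each function applied to depth-≤(k−1) tuples, so N_k = 1 + N_{k-1}^2 + N_{k-1}.
N_0 = 1
N_1 = 1 + 1^2 + 1 = 3
Explicitly: w, f1(w, w), f2(w).

3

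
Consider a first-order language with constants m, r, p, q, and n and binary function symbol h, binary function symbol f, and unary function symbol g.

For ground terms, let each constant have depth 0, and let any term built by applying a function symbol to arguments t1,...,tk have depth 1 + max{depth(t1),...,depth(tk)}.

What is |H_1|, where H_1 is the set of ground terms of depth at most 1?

60

Write N_k for the number of ground terms of depth ≤ k. A term of depth ≤ k is either a constant or a function symbol applied to arguments of depth ≤ k−1, so N_k = 5 + N_{k-1}^2 + N_{k-1}^2 + N_{k-1}.
N_0 = 5
N_1 = 5 + 5^2 + 5^2 + 5 = 60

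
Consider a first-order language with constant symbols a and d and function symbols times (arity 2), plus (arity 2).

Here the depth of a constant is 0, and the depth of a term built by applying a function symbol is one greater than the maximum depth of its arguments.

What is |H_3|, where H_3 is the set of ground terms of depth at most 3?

Count level by level. With function symbols times/2, plus/2, the terms of depth ≤ k are the 2 constants together with each function applied to depth-≤(k−1) tuples, so N_k = 2 + N_{k-1}^2 + N_{k-1}^2.
N_0 = 2
N_1 = 2 + 2^2 + 2^2 = 10
N_2 = 2 + 10^2 + 10^2 = 202
N_3 = 2 + 202^2 + 202^2 = 81610

81610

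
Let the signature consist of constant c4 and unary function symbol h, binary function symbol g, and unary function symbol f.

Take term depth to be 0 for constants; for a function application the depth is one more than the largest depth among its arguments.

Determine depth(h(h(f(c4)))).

depth(f(c4)) = 1 + depth(c4) = 1 + 0 = 1
depth(h(f(c4))) = 1 + depth(f(c4)) = 1 + 1 = 2
depth(h(h(f(c4)))) = 1 + depth(h(f(c4))) = 1 + 2 = 3

3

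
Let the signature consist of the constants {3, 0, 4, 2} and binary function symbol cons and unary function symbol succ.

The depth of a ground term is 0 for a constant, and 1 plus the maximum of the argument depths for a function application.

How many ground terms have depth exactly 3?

364820

Write N_k for the number of ground terms of depth ≤ k. A term of depth ≤ k is either a constant or a function symbol applied to arguments of depth ≤ k−1, so N_k = 4 + N_{k-1}^2 + N_{k-1}.
N_0 = 4
N_1 = 4 + 4^2 + 4 = 24
N_2 = 4 + 24^2 + 24 = 604
N_3 = 4 + 604^2 + 604 = 365424
Terms of depth exactly 3: N_3 − N_2 = 365424 − 604 = 364820.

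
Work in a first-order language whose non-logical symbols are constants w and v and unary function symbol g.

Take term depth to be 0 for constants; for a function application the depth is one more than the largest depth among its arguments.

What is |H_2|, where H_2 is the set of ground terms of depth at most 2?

6

Let N_k = |{terms of depth ≤ k}|. Then N_0 = 2 and N_k = 2 + N_{k-1} for k ≥ 1 (one summand per function symbol, arity giving the exponent).
N_0 = 2
N_1 = 2 + 2 = 4
N_2 = 2 + 4 = 6
Explicitly: w, v, g(w), g(v), g(g(w)), g(g(v)).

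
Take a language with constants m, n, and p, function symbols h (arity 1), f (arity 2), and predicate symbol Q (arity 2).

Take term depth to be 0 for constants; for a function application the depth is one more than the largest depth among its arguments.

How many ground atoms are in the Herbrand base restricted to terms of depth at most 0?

First count ground terms of depth ≤ 0.
Count level by level. With function symbols h/1, f/2, the terms of depth ≤ k are the 3 constants together with each function applied to depth-≤(k−1) tuples, so N_k = 3 + N_{k-1} + N_{k-1}^2.
N_0 = 3
Explicitly: m, n, p.
So |H| = 3.
A ground atom is a predicate applied to a tuple of terms from H, so the count is the sum over predicates of |H|^arity:
  Q: 3^2 = 9
Total ground atoms: 9.

9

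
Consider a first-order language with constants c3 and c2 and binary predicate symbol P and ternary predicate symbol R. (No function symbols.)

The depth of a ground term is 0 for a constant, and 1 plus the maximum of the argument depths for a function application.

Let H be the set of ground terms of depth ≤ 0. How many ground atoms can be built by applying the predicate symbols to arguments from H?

12

First count ground terms of depth ≤ 0.
With no function symbols every ground term is a constant, so there are exactly 2 ground terms at every depth bound.
N_0 = 2
So |H| = 2.
Each predicate of arity r yields |H|^r ground atoms (one per choice of an r-tuple from H):
  P: 2^2 = 4;  R: 2^3 = 8
Total ground atoms: 4 + 8 = 12.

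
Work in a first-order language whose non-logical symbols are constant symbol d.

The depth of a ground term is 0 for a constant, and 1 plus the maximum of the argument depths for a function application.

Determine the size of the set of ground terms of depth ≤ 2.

With no function symbols every ground term is a constant, so there is exactly 1 ground term at every depth bound.
N_0 = 1
N_1 = 1
N_2 = 1

1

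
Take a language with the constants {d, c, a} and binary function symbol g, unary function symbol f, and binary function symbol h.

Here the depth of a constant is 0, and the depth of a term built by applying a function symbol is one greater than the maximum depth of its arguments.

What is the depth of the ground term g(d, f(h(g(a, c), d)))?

4

depth(g(a, c)) = 1 + max(0, 0) = 1
depth(h(g(a, c), d)) = 1 + max(1, 0) = 2
depth(f(h(g(a, c), d))) = 1 + depth(h(g(a, c), d)) = 1 + 2 = 3
depth(g(d, f(h(g(a, c), d)))) = 1 + max(0, 3) = 4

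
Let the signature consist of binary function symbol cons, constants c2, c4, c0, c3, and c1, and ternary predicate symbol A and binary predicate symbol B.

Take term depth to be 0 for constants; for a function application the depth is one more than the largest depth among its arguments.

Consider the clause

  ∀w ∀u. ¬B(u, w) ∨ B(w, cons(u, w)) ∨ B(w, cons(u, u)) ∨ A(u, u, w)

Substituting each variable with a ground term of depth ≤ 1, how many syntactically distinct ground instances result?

Ground terms of depth ≤ 1:
  Count level by level. With function symbols cons/2, the terms of depth ≤ k are the 5 constants together with each function applied to depth-≤(k−1) tuples, so N_k = 5 + N_{k-1}^2.
  N_0 = 5
  N_1 = 5 + 5^2 = 30
So there are 30 ground terms available for substitution.
The body mentions every one of the 2 quantified variables; since ground terms form a free algebra, no two substitutions collapse to the same formula.
Number of ground instances = 30^2 = 900.

900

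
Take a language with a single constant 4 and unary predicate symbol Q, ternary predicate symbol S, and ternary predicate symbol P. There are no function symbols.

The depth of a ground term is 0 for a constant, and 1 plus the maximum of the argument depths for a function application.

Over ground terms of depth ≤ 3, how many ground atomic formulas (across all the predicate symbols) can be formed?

First count ground terms of depth ≤ 3.
With no function symbols every ground term is a constant, so there is exactly 1 ground term at every depth bound.
N_0 = 1
N_1 = 1
N_2 = 1
N_3 = 1
Explicitly: 4.
So |H| = 1.
A ground atom is a predicate applied to a tuple of terms from H, so the count is the sum over predicates of |H|^arity:
  Q: 1;  S: 1^3 = 1;  P: 1^3 = 1
Total ground atoms: 1 + 1 + 1 = 3.

3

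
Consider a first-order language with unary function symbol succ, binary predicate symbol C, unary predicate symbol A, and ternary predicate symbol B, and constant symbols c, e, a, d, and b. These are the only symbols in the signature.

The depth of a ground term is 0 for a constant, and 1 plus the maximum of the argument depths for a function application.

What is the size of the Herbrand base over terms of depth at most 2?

3615

First count ground terms of depth ≤ 2.
Count level by level. With function symbols succ/1, the terms of depth ≤ k are the 5 constants together with each function applied to depth-≤(k−1) tuples, so N_k = 5 + N_{k-1}.
N_0 = 5
N_1 = 5 + 5 = 10
N_2 = 5 + 10 = 15
So |H| = 15.
For each predicate symbol, the number of ground atoms is |H| raised to its arity; summing:
  C: 15^2 = 225;  A: 15;  B: 15^3 = 3375
Total ground atoms: 225 + 15 + 3375 = 3615.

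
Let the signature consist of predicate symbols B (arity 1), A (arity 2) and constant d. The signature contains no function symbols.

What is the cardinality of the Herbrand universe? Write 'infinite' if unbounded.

There are no function symbols, so the only ground term is the single constant.
The Herbrand universe is {d}, finite with 1 element.

1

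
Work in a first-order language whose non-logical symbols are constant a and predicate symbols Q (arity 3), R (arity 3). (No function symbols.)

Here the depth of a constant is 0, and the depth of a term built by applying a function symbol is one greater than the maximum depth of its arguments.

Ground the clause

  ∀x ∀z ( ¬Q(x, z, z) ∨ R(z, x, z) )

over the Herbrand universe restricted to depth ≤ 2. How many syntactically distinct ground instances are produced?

Ground terms of depth ≤ 2:
  With no function symbols every ground term is a constant, so there is exactly 1 ground term at every depth bound.
  N_0 = 1
  N_1 = 1
  N_2 = 1
  Explicitly: a.
So there is exactly 1 ground term available for substitution.
The body mentions every one of the 2 quantified variables; since ground terms form a free algebra, no two substitutions collapse to the same formula.
Number of ground instances = 1^2 = 1.

1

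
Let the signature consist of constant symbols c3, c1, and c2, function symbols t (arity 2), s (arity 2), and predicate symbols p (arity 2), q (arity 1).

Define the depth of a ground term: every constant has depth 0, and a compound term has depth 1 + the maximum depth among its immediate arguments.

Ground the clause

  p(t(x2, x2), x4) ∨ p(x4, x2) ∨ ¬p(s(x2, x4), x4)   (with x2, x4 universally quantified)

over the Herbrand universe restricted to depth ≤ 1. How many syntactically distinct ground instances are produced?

Ground terms of depth ≤ 1:
  Write N_k for the number of ground terms of depth ≤ k. A term of depth ≤ k is either a constant or a function symbol applied to arguments of depth ≤ k−1, so N_k = 3 + N_{k-1}^2 + N_{k-1}^2.
  N_0 = 3
  N_1 = 3 + 3^2 + 3^2 = 21
So there are 21 ground terms available for substitution.
The body mentions every one of the 2 quantified variables; since ground terms form a free algebra, no two substitutions collapse to the same formula.
Number of ground instances = 21^2 = 441.

441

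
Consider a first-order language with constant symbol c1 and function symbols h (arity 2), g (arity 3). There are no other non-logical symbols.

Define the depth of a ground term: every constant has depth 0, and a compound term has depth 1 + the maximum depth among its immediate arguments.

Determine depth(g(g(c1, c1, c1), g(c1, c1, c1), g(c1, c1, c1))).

2

depth(g(c1, c1, c1)) = 1 + max(0, 0, 0) = 1
depth(g(g(c1, c1, c1), g(c1, c1, c1), g(c1, c1, c1))) = 1 + max(1, 1, 1) = 2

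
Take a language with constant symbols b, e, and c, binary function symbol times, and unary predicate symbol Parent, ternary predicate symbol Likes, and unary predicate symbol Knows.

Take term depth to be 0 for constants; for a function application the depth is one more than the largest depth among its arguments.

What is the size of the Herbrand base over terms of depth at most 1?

1752

First count ground terms of depth ≤ 1.
Count level by level. With function symbols times/2, the terms of depth ≤ k are the 3 constants together with each function applied to depth-≤(k−1) tuples, so N_k = 3 + N_{k-1}^2.
N_0 = 3
N_1 = 3 + 3^2 = 12
Explicitly: b, e, c, times(b, b), times(b, e), times(b, c), times(e, b), times(e, e), times(e, c), times(c, b), times(c, e), times(c, c).
So |H| = 12.
For each predicate symbol, the number of ground atoms is |H| raised to its arity; summing:
  Parent: 12;  Likes: 12^3 = 1728;  Knows: 12
Total ground atoms: 12 + 1728 + 12 = 1752.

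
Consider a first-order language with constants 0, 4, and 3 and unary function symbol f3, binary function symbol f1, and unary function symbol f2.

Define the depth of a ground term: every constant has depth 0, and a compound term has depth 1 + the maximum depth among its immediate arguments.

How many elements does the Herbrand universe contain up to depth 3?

132498

Write N_k for the number of ground terms of depth ≤ k. A term of depth ≤ k is either a constant or a function symbol applied to arguments of depth ≤ k−1, so N_k = 3 + N_{k-1} + N_{k-1}^2 + N_{k-1}.
N_0 = 3
N_1 = 3 + 3 + 3^2 + 3 = 18
N_2 = 3 + 18 + 18^2 + 18 = 363
N_3 = 3 + 363 + 363^2 + 363 = 132498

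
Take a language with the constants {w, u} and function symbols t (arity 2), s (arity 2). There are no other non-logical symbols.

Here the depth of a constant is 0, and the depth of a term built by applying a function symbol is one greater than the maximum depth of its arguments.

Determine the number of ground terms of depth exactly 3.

Write N_k for the number of ground terms of depth ≤ k. A term of depth ≤ k is either a constant or a function symbol applied to arguments of depth ≤ k−1, so N_k = 2 + N_{k-1}^2 + N_{k-1}^2.
N_0 = 2
N_1 = 2 + 2^2 + 2^2 = 10
N_2 = 2 + 10^2 + 10^2 = 202
N_3 = 2 + 202^2 + 202^2 = 81610
Terms of depth exactly 3: N_3 − N_2 = 81610 − 202 = 81408.

81408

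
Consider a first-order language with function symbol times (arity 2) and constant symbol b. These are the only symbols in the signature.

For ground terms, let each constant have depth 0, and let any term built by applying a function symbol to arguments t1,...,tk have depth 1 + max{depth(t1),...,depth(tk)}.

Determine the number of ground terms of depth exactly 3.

Let N_k = |{terms of depth ≤ k}|. Then N_0 = 1 and N_k = 1 + N_{k-1}^2 for k ≥ 1 (one summand per function symbol, arity giving the exponent).
N_0 = 1
N_1 = 1 + 1^2 = 2
N_2 = 1 + 2^2 = 5
N_3 = 1 + 5^2 = 26
Terms of depth exactly 3: N_3 − N_2 = 26 − 5 = 21.

21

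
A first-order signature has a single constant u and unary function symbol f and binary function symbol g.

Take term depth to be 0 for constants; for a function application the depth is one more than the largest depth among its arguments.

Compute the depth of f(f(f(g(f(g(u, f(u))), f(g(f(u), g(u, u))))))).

7

depth(f(u)) = 1 + depth(u) = 1 + 0 = 1
depth(g(u, f(u))) = 1 + max(0, 1) = 2
depth(f(g(u, f(u)))) = 1 + depth(g(u, f(u))) = 1 + 2 = 3
depth(g(u, u)) = 1 + max(0, 0) = 1
depth(g(f(u), g(u, u))) = 1 + max(1, 1) = 2
depth(f(g(f(u), g(u, u)))) = 1 + depth(g(f(u), g(u, u))) = 1 + 2 = 3
depth(g(f(g(u, f(u))), f(g(f(u), g(u, u))))) = 1 + max(3, 3) = 4
depth(f(g(f(g(u, f(u))), f(g(f(u), g(u, u)))))) = 1 + depth(g(f(g(u, f(u))), f(g(f(u), g(u, u))))) = 1 + 4 = 5
depth(f(f(g(f(g(u, f(u))), f(g(f(u), g(u, u))))))) = 1 + depth(f(g(f(g(u, f(u))), f(g(f(u), g(u, u)))))) = 1 + 5 = 6
depth(f(f(f(g(f(g(u, f(u))), f(g(f(u), g(u, u)))))))) = 1 + depth(f(f(g(f(g(u, f(u))), f(g(f(u), g(u, u))))))) = 1 + 6 = 7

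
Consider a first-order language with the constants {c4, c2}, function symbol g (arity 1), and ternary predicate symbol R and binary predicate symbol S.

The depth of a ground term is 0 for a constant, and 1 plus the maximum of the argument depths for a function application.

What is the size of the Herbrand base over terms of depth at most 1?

First count ground terms of depth ≤ 1.
Write N_k for the number of ground terms of depth ≤ k. A term of depth ≤ k is either a constant or a function symbol applied to arguments of depth ≤ k−1, so N_k = 2 + N_{k-1}.
N_0 = 2
N_1 = 2 + 2 = 4
Explicitly: c4, c2, g(c4), g(c2).
So |H| = 4.
A ground atom is a predicate applied to a tuple of terms from H, so the count is the sum over predicates of |H|^arity:
  R: 4^3 = 64;  S: 4^2 = 16
Total ground atoms: 64 + 16 = 80.

80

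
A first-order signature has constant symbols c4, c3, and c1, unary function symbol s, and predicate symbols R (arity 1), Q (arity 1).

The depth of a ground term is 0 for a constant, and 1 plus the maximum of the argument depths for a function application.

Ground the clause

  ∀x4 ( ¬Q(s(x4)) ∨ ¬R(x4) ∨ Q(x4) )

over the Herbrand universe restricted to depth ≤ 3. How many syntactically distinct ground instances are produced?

12

Ground terms of depth ≤ 3:
  Count level by level. With function symbols s/1, the terms of depth ≤ k are the 3 constants together with each function applied to depth-≤(k−1) tuples, so N_k = 3 + N_{k-1}.
  N_0 = 3
  N_1 = 3 + 3 = 6
  N_2 = 3 + 6 = 9
  N_3 = 3 + 9 = 12
  Explicitly: c4, c3, c1, s(c4), s(c3), s(c1), s(s(c4)), s(s(c3)), s(s(c1)), s(s(s(c4))), s(s(s(c3))), s(s(s(c1))).
So there are 12 ground terms available for substitution.
The clause has 1 distinct variable (x4), which appears in the body. In the free term algebra distinct substitutions yield syntactically distinct ground instances.
Number of ground instances = 12.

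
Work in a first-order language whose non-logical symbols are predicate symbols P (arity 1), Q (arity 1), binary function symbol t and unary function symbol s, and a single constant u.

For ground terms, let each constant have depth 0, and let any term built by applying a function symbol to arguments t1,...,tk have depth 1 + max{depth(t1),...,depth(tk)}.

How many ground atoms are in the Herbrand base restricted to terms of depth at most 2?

26

First count ground terms of depth ≤ 2.
If N_k denotes the number of depth-≤k ground terms, the 1 constant gives N_0 = 1, and each function symbol of arity r contributes N_{k-1}^r new terms at level k: N_k = 1 + N_{k-1}^2 + N_{k-1}.
N_0 = 1
N_1 = 1 + 1^2 + 1 = 3
N_2 = 1 + 3^2 + 3 = 13
So |H| = 13.
A ground atom is a predicate applied to a tuple of terms from H, so the count is the sum over predicates of |H|^arity:
  P: 13;  Q: 13
Total ground atoms: 13 + 13 = 26.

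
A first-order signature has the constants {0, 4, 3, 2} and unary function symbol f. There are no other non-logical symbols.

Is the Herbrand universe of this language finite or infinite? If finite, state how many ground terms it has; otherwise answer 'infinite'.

The signature has at least one function symbol (f, arity 1) and at least one constant (0).
Iterating f gives infinitely many distinct ground terms: 0, f(0), f(f(0)), ...
So the Herbrand universe is infinite.

infinite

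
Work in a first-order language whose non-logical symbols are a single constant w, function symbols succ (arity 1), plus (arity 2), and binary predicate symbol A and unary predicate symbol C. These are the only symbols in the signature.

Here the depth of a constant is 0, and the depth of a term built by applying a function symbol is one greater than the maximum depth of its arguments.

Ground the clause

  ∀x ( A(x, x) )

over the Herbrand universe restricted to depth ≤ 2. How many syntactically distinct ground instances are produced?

Ground terms of depth ≤ 2:
  Write N_k for the number of ground terms of depth ≤ k. A term of depth ≤ k is either a constant or a function symbol applied to arguments of depth ≤ k−1, so N_k = 1 + N_{k-1} + N_{k-1}^2.
  N_0 = 1
  N_1 = 1 + 1 + 1^2 = 3
  N_2 = 1 + 3 + 3^2 = 13
So there are 13 ground terms available for substitution.
The variable x ranges independently over the available ground terms, and distinct assignments produce distinct instances.
Number of ground instances = 13.

13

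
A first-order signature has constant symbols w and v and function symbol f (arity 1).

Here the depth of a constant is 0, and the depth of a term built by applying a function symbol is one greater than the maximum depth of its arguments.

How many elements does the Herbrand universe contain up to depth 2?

6

Let N_k = |{terms of depth ≤ k}|. Then N_0 = 2 and N_k = 2 + N_{k-1} for k ≥ 1 (one summand per function symbol, arity giving the exponent).
N_0 = 2
N_1 = 2 + 2 = 4
N_2 = 2 + 4 = 6
Explicitly: w, v, f(w), f(v), f(f(w)), f(f(v)).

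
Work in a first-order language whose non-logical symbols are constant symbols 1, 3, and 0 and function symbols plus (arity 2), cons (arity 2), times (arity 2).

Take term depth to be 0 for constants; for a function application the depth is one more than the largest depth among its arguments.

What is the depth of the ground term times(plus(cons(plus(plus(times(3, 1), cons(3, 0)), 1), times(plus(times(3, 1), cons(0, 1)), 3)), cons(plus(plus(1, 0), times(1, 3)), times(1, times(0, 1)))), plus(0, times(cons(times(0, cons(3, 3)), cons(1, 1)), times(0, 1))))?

6

depth(times(3, 1)) = 1 + max(0, 0) = 1
depth(cons(3, 0)) = 1 + max(0, 0) = 1
depth(plus(times(3, 1), cons(3, 0))) = 1 + max(1, 1) = 2
depth(plus(plus(times(3, 1), cons(3, 0)), 1)) = 1 + max(2, 0) = 3
depth(cons(0, 1)) = 1 + max(0, 0) = 1
depth(plus(times(3, 1), cons(0, 1))) = 1 + max(1, 1) = 2
depth(times(plus(times(3, 1), cons(0, 1)), 3)) = 1 + max(2, 0) = 3
depth(cons(plus(plus(times(3, 1), cons(3, 0)), 1), times(plus(times(3, 1), cons(0, 1)), 3))) = 1 + max(3, 3) = 4
depth(plus(1, 0)) = 1 + max(0, 0) = 1
depth(times(1, 3)) = 1 + max(0, 0) = 1
depth(plus(plus(1, 0), times(1, 3))) = 1 + max(1, 1) = 2
depth(times(0, 1)) = 1 + max(0, 0) = 1
depth(times(1, times(0, 1))) = 1 + max(0, 1) = 2
depth(cons(plus(plus(1, 0), times(1, 3)), times(1, times(0, 1)))) = 1 + max(2, 2) = 3
depth(plus(cons(plus(plus(times(3, 1), cons(3, 0)), 1), times(plus(times(3, 1), cons(0, 1)), 3)), cons(plus(plus(1, 0), times(1, 3)), times(1, times(0, 1))))) = 1 + max(4, 3) = 5
depth(cons(3, 3)) = 1 + max(0, 0) = 1
depth(times(0, cons(3, 3))) = 1 + max(0, 1) = 2
depth(cons(1, 1)) = 1 + max(0, 0) = 1
depth(cons(times(0, cons(3, 3)), cons(1, 1))) = 1 + max(2, 1) = 3
depth(times(cons(times(0, cons(3, 3)), cons(1, 1)), times(0, 1))) = 1 + max(3, 1) = 4
depth(plus(0, times(cons(times(0, cons(3, 3)), cons(1, 1)), times(0, 1)))) = 1 + max(0, 4) = 5
depth(times(plus(cons(plus(plus(times(3, 1), cons(3, 0)), 1), times(plus(times(3, 1), cons(0, 1)), 3)), cons(plus(plus(1, 0), times(1, 3)), times(1, times(0, 1)))), plus(0, times(cons(times(0, cons(3, 3)), cons(1, 1)), times(0, 1))))) = 1 + max(5, 5) = 6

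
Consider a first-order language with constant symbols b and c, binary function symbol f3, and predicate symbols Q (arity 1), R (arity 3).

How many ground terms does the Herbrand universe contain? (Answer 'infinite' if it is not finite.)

The signature has at least one function symbol (f3, arity 2) and at least one constant (b).
Iterating f3 gives infinitely many distinct ground terms: b, f3(b, b), f3(f3(b, b), f3(b, b)), ...
So the Herbrand universe is infinite.

infinite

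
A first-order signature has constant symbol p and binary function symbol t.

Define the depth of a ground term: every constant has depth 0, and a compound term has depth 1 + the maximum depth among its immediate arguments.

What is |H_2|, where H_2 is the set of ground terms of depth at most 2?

Write N_k for the number of ground terms of depth ≤ k. A term of depth ≤ k is either a constant or a function symbol applied to arguments of depth ≤ k−1, so N_k = 1 + N_{k-1}^2.
N_0 = 1
N_1 = 1 + 1^2 = 2
N_2 = 1 + 2^2 = 5

5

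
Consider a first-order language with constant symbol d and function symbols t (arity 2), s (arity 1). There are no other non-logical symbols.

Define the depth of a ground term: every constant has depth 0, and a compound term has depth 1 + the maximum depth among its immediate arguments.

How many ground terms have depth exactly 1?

2

Count level by level. With function symbols t/2, s/1, the terms of depth ≤ k are the 1 constant together with each function applied to depth-≤(k−1) tuples, so N_k = 1 + N_{k-1}^2 + N_{k-1}.
N_0 = 1
N_1 = 1 + 1^2 + 1 = 3
Terms of depth exactly 1: N_1 − N_0 = 3 − 1 = 2.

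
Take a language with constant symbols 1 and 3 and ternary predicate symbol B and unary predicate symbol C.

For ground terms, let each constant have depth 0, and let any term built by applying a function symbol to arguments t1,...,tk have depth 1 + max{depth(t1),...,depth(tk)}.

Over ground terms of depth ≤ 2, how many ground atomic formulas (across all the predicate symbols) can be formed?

First count ground terms of depth ≤ 2.
With no function symbols every ground term is a constant, so there are exactly 2 ground terms at every depth bound.
N_0 = 2
N_1 = 2
N_2 = 2
Explicitly: 1, 3.
So |H| = 2.
For each predicate symbol, the number of ground atoms is |H| raised to its arity; summing:
  B: 2^3 = 8;  C: 2
Total ground atoms: 8 + 2 = 10.

10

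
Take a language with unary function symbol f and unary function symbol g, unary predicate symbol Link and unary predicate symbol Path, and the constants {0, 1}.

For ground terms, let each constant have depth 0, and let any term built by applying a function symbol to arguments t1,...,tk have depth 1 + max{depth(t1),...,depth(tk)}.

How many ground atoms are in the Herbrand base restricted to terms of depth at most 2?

First count ground terms of depth ≤ 2.
Write N_k for the number of ground terms of depth ≤ k. A term of depth ≤ k is either a constant or a function symbol applied to arguments of depth ≤ k−1, so N_k = 2 + N_{k-1} + N_{k-1}.
N_0 = 2
N_1 = 2 + 2 + 2 = 6
N_2 = 2 + 6 + 6 = 14
So |H| = 14.
Ground atoms are formed by filling each argument slot of a predicate with a term from H, so an r-ary predicate gives |H|^r atoms:
  Link: 14;  Path: 14
Total ground atoms: 14 + 14 = 28.

28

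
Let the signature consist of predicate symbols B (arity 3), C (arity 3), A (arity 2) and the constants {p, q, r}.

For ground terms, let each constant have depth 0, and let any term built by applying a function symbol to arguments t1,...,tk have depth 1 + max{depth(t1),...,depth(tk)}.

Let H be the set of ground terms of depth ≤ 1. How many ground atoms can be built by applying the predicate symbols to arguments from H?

63

First count ground terms of depth ≤ 1.
With no function symbols every ground term is a constant, so there are exactly 3 ground terms at every depth bound.
N_0 = 3
N_1 = 3
So |H| = 3.
Ground atoms are formed by filling each argument slot of a predicate with a term from H, so an r-ary predicate gives |H|^r atoms:
  B: 3^3 = 27;  C: 3^3 = 27;  A: 3^2 = 9
Total ground atoms: 27 + 27 + 9 = 63.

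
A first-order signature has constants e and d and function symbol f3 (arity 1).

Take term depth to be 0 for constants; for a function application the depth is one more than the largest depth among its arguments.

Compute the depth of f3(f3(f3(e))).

3

depth(f3(e)) = 1 + depth(e) = 1 + 0 = 1
depth(f3(f3(e))) = 1 + depth(f3(e)) = 1 + 1 = 2
depth(f3(f3(f3(e)))) = 1 + depth(f3(f3(e))) = 1 + 2 = 3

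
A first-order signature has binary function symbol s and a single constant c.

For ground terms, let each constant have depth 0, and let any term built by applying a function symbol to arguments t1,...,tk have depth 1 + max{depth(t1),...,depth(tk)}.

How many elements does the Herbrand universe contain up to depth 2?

Let N_k = |{terms of depth ≤ k}|. Then N_0 = 1 and N_k = 1 + N_{k-1}^2 for k ≥ 1 (one summand per function symbol, arity giving the exponent).
N_0 = 1
N_1 = 1 + 1^2 = 2
N_2 = 1 + 2^2 = 5

5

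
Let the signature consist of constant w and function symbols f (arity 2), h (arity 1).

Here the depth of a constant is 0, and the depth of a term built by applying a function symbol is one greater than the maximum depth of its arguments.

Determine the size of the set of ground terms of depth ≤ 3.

183

Write N_k for the number of ground terms of depth ≤ k. A term of depth ≤ k is either a constant or a function symbol applied to arguments of depth ≤ k−1, so N_k = 1 + N_{k-1}^2 + N_{k-1}.
N_0 = 1
N_1 = 1 + 1^2 + 1 = 3
N_2 = 1 + 3^2 + 3 = 13
N_3 = 1 + 13^2 + 13 = 183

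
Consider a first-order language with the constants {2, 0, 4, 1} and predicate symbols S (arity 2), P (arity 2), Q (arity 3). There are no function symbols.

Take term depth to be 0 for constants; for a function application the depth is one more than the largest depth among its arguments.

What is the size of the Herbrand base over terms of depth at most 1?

96

First count ground terms of depth ≤ 1.
With no function symbols every ground term is a constant, so there are exactly 4 ground terms at every depth bound.
N_0 = 4
N_1 = 4
So |H| = 4.
A ground atom is a predicate applied to a tuple of terms from H, so the count is the sum over predicates of |H|^arity:
  S: 4^2 = 16;  P: 4^2 = 16;  Q: 4^3 = 64
Total ground atoms: 16 + 16 + 64 = 96.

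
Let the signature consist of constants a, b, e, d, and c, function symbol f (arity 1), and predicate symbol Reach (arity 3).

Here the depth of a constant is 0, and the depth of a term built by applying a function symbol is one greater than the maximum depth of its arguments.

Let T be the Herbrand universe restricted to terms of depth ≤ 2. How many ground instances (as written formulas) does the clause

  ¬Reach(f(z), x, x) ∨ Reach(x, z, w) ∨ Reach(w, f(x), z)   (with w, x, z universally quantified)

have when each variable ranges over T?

Ground terms of depth ≤ 2:
  If N_k denotes the number of depth-≤k ground terms, the 5 constants give N_0 = 5, and each function symbol of arity r contributes N_{k-1}^r new terms at level k: N_k = 5 + N_{k-1}.
  N_0 = 5
  N_1 = 5 + 5 = 10
  N_2 = 5 + 10 = 15
So there are 15 ground terms available for substitution.
Each of w, x, z ranges independently over the available ground terms, and distinct assignments produce distinct instances.
Number of ground instances = 15^3 = 3375.

3375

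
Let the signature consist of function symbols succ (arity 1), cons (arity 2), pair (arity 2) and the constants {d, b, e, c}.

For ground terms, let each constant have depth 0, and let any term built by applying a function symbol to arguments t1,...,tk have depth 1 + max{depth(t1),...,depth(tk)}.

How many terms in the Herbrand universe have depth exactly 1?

36

Write N_k for the number of ground terms of depth ≤ k. A term of depth ≤ k is either a constant or a function symbol applied to arguments of depth ≤ k−1, so N_k = 4 + N_{k-1} + N_{k-1}^2 + N_{k-1}^2.
N_0 = 4
N_1 = 4 + 4 + 4^2 + 4^2 = 40
Terms of depth exactly 1: N_1 − N_0 = 40 − 4 = 36.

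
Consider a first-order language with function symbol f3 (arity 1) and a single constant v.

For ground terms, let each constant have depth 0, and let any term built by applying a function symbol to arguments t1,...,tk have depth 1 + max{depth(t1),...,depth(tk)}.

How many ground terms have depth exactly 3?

1

Write N_k for the number of ground terms of depth ≤ k. A term of depth ≤ k is either a constant or a function symbol applied to arguments of depth ≤ k−1, so N_k = 1 + N_{k-1}.
N_0 = 1
N_1 = 1 + 1 = 2
N_2 = 1 + 2 = 3
N_3 = 1 + 3 = 4
Terms of depth exactly 3: N_3 − N_2 = 4 − 3 = 1.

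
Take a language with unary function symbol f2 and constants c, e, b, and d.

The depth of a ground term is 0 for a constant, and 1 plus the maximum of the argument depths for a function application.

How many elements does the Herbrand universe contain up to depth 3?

16

Write N_k for the number of ground terms of depth ≤ k. A term of depth ≤ k is either a constant or a function symbol applied to arguments of depth ≤ k−1, so N_k = 4 + N_{k-1}.
N_0 = 4
N_1 = 4 + 4 = 8
N_2 = 4 + 8 = 12
N_3 = 4 + 12 = 16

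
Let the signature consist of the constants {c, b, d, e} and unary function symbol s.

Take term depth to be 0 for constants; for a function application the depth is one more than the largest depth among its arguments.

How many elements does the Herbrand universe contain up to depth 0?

4

Write N_k for the number of ground terms of depth ≤ k. A term of depth ≤ k is either a constant or a function symbol applied to arguments of depth ≤ k−1, so N_k = 4 + N_{k-1}.
N_0 = 4
Explicitly: c, b, d, e.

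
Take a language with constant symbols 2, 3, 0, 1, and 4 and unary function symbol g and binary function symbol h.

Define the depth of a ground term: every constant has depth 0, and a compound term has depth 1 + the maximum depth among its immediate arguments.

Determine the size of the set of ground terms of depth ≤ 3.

1601495

Let N_k count ground terms of depth at most k. Each non-constant term of depth ≤ k is some function symbol applied to depth-≤(k−1) arguments, giving N_k = 5 + N_{k-1} + N_{k-1}^2.
N_0 = 5
N_1 = 5 + 5 + 5^2 = 35
N_2 = 5 + 35 + 35^2 = 1265
N_3 = 5 + 1265 + 1265^2 = 1601495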